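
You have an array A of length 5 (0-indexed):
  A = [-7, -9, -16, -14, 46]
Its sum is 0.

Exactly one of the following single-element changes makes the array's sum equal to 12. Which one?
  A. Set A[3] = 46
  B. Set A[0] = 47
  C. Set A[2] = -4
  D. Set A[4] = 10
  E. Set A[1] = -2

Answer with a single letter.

Option A: A[3] -14->46, delta=60, new_sum=0+(60)=60
Option B: A[0] -7->47, delta=54, new_sum=0+(54)=54
Option C: A[2] -16->-4, delta=12, new_sum=0+(12)=12 <-- matches target
Option D: A[4] 46->10, delta=-36, new_sum=0+(-36)=-36
Option E: A[1] -9->-2, delta=7, new_sum=0+(7)=7

Answer: C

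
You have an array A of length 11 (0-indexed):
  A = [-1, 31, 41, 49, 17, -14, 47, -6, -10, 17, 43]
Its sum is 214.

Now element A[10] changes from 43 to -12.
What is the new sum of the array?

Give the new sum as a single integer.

Answer: 159

Derivation:
Old value at index 10: 43
New value at index 10: -12
Delta = -12 - 43 = -55
New sum = old_sum + delta = 214 + (-55) = 159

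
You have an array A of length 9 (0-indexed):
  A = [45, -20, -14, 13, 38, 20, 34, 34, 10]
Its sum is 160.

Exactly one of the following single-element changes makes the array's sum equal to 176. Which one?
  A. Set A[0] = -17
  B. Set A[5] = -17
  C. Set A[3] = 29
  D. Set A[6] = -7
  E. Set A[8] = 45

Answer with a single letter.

Option A: A[0] 45->-17, delta=-62, new_sum=160+(-62)=98
Option B: A[5] 20->-17, delta=-37, new_sum=160+(-37)=123
Option C: A[3] 13->29, delta=16, new_sum=160+(16)=176 <-- matches target
Option D: A[6] 34->-7, delta=-41, new_sum=160+(-41)=119
Option E: A[8] 10->45, delta=35, new_sum=160+(35)=195

Answer: C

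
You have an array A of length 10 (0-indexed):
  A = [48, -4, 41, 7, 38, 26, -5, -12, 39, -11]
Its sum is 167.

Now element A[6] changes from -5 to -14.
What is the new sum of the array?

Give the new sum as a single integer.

Old value at index 6: -5
New value at index 6: -14
Delta = -14 - -5 = -9
New sum = old_sum + delta = 167 + (-9) = 158

Answer: 158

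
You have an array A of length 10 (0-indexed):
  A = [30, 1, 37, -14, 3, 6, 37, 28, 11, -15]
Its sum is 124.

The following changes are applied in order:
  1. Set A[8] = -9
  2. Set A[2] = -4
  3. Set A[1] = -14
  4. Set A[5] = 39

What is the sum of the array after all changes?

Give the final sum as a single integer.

Answer: 81

Derivation:
Initial sum: 124
Change 1: A[8] 11 -> -9, delta = -20, sum = 104
Change 2: A[2] 37 -> -4, delta = -41, sum = 63
Change 3: A[1] 1 -> -14, delta = -15, sum = 48
Change 4: A[5] 6 -> 39, delta = 33, sum = 81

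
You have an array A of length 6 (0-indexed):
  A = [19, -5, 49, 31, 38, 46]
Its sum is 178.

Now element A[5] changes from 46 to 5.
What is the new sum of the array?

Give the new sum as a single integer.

Answer: 137

Derivation:
Old value at index 5: 46
New value at index 5: 5
Delta = 5 - 46 = -41
New sum = old_sum + delta = 178 + (-41) = 137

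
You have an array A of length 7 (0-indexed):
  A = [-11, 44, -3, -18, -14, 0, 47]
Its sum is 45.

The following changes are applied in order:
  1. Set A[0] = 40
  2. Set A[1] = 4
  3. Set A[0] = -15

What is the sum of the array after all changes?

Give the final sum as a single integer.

Initial sum: 45
Change 1: A[0] -11 -> 40, delta = 51, sum = 96
Change 2: A[1] 44 -> 4, delta = -40, sum = 56
Change 3: A[0] 40 -> -15, delta = -55, sum = 1

Answer: 1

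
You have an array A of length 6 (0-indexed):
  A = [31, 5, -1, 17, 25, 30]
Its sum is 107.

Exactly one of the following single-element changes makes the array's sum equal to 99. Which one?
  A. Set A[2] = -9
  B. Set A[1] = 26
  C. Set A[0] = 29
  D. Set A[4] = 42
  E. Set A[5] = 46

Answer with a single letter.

Answer: A

Derivation:
Option A: A[2] -1->-9, delta=-8, new_sum=107+(-8)=99 <-- matches target
Option B: A[1] 5->26, delta=21, new_sum=107+(21)=128
Option C: A[0] 31->29, delta=-2, new_sum=107+(-2)=105
Option D: A[4] 25->42, delta=17, new_sum=107+(17)=124
Option E: A[5] 30->46, delta=16, new_sum=107+(16)=123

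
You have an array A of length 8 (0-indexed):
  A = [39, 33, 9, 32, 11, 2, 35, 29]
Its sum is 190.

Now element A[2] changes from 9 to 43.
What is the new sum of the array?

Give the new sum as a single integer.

Answer: 224

Derivation:
Old value at index 2: 9
New value at index 2: 43
Delta = 43 - 9 = 34
New sum = old_sum + delta = 190 + (34) = 224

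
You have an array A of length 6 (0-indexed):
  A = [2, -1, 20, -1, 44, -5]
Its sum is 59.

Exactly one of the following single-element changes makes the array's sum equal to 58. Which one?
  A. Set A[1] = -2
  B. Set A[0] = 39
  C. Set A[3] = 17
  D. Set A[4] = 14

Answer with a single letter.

Answer: A

Derivation:
Option A: A[1] -1->-2, delta=-1, new_sum=59+(-1)=58 <-- matches target
Option B: A[0] 2->39, delta=37, new_sum=59+(37)=96
Option C: A[3] -1->17, delta=18, new_sum=59+(18)=77
Option D: A[4] 44->14, delta=-30, new_sum=59+(-30)=29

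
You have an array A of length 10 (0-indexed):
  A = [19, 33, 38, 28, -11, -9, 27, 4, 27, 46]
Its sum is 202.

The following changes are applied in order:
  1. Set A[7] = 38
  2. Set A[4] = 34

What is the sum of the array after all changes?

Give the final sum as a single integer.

Initial sum: 202
Change 1: A[7] 4 -> 38, delta = 34, sum = 236
Change 2: A[4] -11 -> 34, delta = 45, sum = 281

Answer: 281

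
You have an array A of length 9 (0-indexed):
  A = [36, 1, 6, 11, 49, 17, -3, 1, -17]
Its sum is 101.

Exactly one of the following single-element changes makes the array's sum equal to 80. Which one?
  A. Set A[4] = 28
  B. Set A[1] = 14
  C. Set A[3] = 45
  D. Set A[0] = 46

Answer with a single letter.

Answer: A

Derivation:
Option A: A[4] 49->28, delta=-21, new_sum=101+(-21)=80 <-- matches target
Option B: A[1] 1->14, delta=13, new_sum=101+(13)=114
Option C: A[3] 11->45, delta=34, new_sum=101+(34)=135
Option D: A[0] 36->46, delta=10, new_sum=101+(10)=111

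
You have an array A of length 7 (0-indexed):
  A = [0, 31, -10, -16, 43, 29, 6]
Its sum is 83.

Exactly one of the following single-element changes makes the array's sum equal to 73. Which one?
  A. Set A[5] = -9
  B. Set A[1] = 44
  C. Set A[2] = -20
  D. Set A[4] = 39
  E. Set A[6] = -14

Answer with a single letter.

Option A: A[5] 29->-9, delta=-38, new_sum=83+(-38)=45
Option B: A[1] 31->44, delta=13, new_sum=83+(13)=96
Option C: A[2] -10->-20, delta=-10, new_sum=83+(-10)=73 <-- matches target
Option D: A[4] 43->39, delta=-4, new_sum=83+(-4)=79
Option E: A[6] 6->-14, delta=-20, new_sum=83+(-20)=63

Answer: C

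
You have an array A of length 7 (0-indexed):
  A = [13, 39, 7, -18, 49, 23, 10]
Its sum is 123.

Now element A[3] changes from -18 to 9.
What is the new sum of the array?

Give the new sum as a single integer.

Answer: 150

Derivation:
Old value at index 3: -18
New value at index 3: 9
Delta = 9 - -18 = 27
New sum = old_sum + delta = 123 + (27) = 150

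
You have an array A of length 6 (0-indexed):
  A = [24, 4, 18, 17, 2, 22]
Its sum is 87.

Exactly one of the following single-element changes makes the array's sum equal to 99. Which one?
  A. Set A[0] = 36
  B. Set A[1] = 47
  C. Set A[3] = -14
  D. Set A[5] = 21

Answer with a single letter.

Answer: A

Derivation:
Option A: A[0] 24->36, delta=12, new_sum=87+(12)=99 <-- matches target
Option B: A[1] 4->47, delta=43, new_sum=87+(43)=130
Option C: A[3] 17->-14, delta=-31, new_sum=87+(-31)=56
Option D: A[5] 22->21, delta=-1, new_sum=87+(-1)=86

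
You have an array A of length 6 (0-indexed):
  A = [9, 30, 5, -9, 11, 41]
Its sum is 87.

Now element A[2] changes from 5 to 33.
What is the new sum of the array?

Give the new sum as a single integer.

Answer: 115

Derivation:
Old value at index 2: 5
New value at index 2: 33
Delta = 33 - 5 = 28
New sum = old_sum + delta = 87 + (28) = 115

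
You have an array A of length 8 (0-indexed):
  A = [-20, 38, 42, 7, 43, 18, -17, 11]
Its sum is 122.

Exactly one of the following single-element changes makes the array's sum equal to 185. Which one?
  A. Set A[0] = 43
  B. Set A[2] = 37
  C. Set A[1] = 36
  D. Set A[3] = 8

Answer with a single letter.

Answer: A

Derivation:
Option A: A[0] -20->43, delta=63, new_sum=122+(63)=185 <-- matches target
Option B: A[2] 42->37, delta=-5, new_sum=122+(-5)=117
Option C: A[1] 38->36, delta=-2, new_sum=122+(-2)=120
Option D: A[3] 7->8, delta=1, new_sum=122+(1)=123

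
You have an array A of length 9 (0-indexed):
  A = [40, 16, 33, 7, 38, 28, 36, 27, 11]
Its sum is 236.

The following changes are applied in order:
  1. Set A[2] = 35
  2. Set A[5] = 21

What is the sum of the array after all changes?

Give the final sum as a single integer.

Answer: 231

Derivation:
Initial sum: 236
Change 1: A[2] 33 -> 35, delta = 2, sum = 238
Change 2: A[5] 28 -> 21, delta = -7, sum = 231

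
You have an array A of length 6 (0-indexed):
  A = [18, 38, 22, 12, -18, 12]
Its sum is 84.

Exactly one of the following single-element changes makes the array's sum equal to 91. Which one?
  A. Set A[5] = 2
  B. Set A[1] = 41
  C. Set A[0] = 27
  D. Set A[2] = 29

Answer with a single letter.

Option A: A[5] 12->2, delta=-10, new_sum=84+(-10)=74
Option B: A[1] 38->41, delta=3, new_sum=84+(3)=87
Option C: A[0] 18->27, delta=9, new_sum=84+(9)=93
Option D: A[2] 22->29, delta=7, new_sum=84+(7)=91 <-- matches target

Answer: D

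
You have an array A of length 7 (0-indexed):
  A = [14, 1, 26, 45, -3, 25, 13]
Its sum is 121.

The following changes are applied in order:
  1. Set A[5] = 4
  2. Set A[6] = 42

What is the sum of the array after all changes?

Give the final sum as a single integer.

Answer: 129

Derivation:
Initial sum: 121
Change 1: A[5] 25 -> 4, delta = -21, sum = 100
Change 2: A[6] 13 -> 42, delta = 29, sum = 129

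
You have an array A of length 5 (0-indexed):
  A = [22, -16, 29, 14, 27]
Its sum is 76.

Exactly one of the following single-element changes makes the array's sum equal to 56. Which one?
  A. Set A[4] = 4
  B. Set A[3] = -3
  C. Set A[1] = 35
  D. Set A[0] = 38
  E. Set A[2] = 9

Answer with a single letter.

Option A: A[4] 27->4, delta=-23, new_sum=76+(-23)=53
Option B: A[3] 14->-3, delta=-17, new_sum=76+(-17)=59
Option C: A[1] -16->35, delta=51, new_sum=76+(51)=127
Option D: A[0] 22->38, delta=16, new_sum=76+(16)=92
Option E: A[2] 29->9, delta=-20, new_sum=76+(-20)=56 <-- matches target

Answer: E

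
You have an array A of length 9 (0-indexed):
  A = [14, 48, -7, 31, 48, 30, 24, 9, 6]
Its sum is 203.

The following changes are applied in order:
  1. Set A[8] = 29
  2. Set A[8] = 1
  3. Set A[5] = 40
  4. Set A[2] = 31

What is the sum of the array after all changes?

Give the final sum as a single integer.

Answer: 246

Derivation:
Initial sum: 203
Change 1: A[8] 6 -> 29, delta = 23, sum = 226
Change 2: A[8] 29 -> 1, delta = -28, sum = 198
Change 3: A[5] 30 -> 40, delta = 10, sum = 208
Change 4: A[2] -7 -> 31, delta = 38, sum = 246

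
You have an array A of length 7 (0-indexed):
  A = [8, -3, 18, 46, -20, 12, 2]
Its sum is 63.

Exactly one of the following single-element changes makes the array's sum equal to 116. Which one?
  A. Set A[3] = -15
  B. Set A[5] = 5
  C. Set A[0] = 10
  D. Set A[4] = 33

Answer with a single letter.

Answer: D

Derivation:
Option A: A[3] 46->-15, delta=-61, new_sum=63+(-61)=2
Option B: A[5] 12->5, delta=-7, new_sum=63+(-7)=56
Option C: A[0] 8->10, delta=2, new_sum=63+(2)=65
Option D: A[4] -20->33, delta=53, new_sum=63+(53)=116 <-- matches target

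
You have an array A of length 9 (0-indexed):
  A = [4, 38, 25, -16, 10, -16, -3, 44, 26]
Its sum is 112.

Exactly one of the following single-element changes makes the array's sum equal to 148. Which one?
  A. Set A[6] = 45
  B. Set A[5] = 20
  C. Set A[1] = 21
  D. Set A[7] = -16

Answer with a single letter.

Option A: A[6] -3->45, delta=48, new_sum=112+(48)=160
Option B: A[5] -16->20, delta=36, new_sum=112+(36)=148 <-- matches target
Option C: A[1] 38->21, delta=-17, new_sum=112+(-17)=95
Option D: A[7] 44->-16, delta=-60, new_sum=112+(-60)=52

Answer: B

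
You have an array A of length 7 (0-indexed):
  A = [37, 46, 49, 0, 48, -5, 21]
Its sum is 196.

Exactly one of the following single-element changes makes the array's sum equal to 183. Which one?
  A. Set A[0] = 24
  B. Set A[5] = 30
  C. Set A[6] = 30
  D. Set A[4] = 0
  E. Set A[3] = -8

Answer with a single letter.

Answer: A

Derivation:
Option A: A[0] 37->24, delta=-13, new_sum=196+(-13)=183 <-- matches target
Option B: A[5] -5->30, delta=35, new_sum=196+(35)=231
Option C: A[6] 21->30, delta=9, new_sum=196+(9)=205
Option D: A[4] 48->0, delta=-48, new_sum=196+(-48)=148
Option E: A[3] 0->-8, delta=-8, new_sum=196+(-8)=188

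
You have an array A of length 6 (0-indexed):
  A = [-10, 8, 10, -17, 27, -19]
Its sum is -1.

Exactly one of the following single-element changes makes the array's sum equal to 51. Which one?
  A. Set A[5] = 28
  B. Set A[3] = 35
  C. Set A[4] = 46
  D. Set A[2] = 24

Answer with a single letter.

Answer: B

Derivation:
Option A: A[5] -19->28, delta=47, new_sum=-1+(47)=46
Option B: A[3] -17->35, delta=52, new_sum=-1+(52)=51 <-- matches target
Option C: A[4] 27->46, delta=19, new_sum=-1+(19)=18
Option D: A[2] 10->24, delta=14, new_sum=-1+(14)=13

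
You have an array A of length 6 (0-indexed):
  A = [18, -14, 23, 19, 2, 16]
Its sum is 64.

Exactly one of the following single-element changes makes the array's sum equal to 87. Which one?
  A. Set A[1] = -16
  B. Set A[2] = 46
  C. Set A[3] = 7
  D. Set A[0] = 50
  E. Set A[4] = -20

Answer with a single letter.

Option A: A[1] -14->-16, delta=-2, new_sum=64+(-2)=62
Option B: A[2] 23->46, delta=23, new_sum=64+(23)=87 <-- matches target
Option C: A[3] 19->7, delta=-12, new_sum=64+(-12)=52
Option D: A[0] 18->50, delta=32, new_sum=64+(32)=96
Option E: A[4] 2->-20, delta=-22, new_sum=64+(-22)=42

Answer: B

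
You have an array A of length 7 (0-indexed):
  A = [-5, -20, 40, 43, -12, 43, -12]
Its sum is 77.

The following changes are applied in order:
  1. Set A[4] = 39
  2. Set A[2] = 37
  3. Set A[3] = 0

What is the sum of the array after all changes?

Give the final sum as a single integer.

Initial sum: 77
Change 1: A[4] -12 -> 39, delta = 51, sum = 128
Change 2: A[2] 40 -> 37, delta = -3, sum = 125
Change 3: A[3] 43 -> 0, delta = -43, sum = 82

Answer: 82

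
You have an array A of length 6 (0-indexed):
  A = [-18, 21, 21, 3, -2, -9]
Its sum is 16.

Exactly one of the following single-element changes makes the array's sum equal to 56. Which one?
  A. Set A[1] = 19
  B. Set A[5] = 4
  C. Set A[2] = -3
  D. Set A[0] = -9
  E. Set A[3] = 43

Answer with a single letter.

Answer: E

Derivation:
Option A: A[1] 21->19, delta=-2, new_sum=16+(-2)=14
Option B: A[5] -9->4, delta=13, new_sum=16+(13)=29
Option C: A[2] 21->-3, delta=-24, new_sum=16+(-24)=-8
Option D: A[0] -18->-9, delta=9, new_sum=16+(9)=25
Option E: A[3] 3->43, delta=40, new_sum=16+(40)=56 <-- matches target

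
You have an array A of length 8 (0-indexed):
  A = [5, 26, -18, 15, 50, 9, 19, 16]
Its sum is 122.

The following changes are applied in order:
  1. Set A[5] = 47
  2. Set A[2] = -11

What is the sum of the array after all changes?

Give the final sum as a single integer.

Answer: 167

Derivation:
Initial sum: 122
Change 1: A[5] 9 -> 47, delta = 38, sum = 160
Change 2: A[2] -18 -> -11, delta = 7, sum = 167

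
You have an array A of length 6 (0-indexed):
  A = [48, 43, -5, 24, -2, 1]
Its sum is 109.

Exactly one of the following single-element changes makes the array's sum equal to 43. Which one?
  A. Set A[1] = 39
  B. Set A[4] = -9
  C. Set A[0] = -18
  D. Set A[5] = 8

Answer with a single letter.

Option A: A[1] 43->39, delta=-4, new_sum=109+(-4)=105
Option B: A[4] -2->-9, delta=-7, new_sum=109+(-7)=102
Option C: A[0] 48->-18, delta=-66, new_sum=109+(-66)=43 <-- matches target
Option D: A[5] 1->8, delta=7, new_sum=109+(7)=116

Answer: C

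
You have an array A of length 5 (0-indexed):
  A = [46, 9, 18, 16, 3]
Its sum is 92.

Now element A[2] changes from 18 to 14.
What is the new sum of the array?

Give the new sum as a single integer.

Old value at index 2: 18
New value at index 2: 14
Delta = 14 - 18 = -4
New sum = old_sum + delta = 92 + (-4) = 88

Answer: 88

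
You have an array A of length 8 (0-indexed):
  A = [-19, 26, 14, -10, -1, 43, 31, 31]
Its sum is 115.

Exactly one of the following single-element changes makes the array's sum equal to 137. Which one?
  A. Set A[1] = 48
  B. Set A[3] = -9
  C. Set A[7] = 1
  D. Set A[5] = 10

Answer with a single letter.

Option A: A[1] 26->48, delta=22, new_sum=115+(22)=137 <-- matches target
Option B: A[3] -10->-9, delta=1, new_sum=115+(1)=116
Option C: A[7] 31->1, delta=-30, new_sum=115+(-30)=85
Option D: A[5] 43->10, delta=-33, new_sum=115+(-33)=82

Answer: A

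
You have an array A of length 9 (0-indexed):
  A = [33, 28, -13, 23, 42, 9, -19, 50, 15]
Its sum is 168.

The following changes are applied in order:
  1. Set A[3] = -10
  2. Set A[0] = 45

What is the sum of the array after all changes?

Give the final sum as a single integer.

Answer: 147

Derivation:
Initial sum: 168
Change 1: A[3] 23 -> -10, delta = -33, sum = 135
Change 2: A[0] 33 -> 45, delta = 12, sum = 147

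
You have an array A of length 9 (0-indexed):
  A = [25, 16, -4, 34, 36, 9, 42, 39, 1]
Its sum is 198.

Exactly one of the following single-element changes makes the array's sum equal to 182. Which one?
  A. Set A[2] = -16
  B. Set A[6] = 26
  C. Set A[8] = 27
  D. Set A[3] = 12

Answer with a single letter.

Option A: A[2] -4->-16, delta=-12, new_sum=198+(-12)=186
Option B: A[6] 42->26, delta=-16, new_sum=198+(-16)=182 <-- matches target
Option C: A[8] 1->27, delta=26, new_sum=198+(26)=224
Option D: A[3] 34->12, delta=-22, new_sum=198+(-22)=176

Answer: B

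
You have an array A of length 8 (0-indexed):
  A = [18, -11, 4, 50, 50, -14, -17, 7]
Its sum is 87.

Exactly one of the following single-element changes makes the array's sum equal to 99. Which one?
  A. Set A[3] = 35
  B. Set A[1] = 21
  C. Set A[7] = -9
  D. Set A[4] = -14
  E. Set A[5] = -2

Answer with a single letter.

Answer: E

Derivation:
Option A: A[3] 50->35, delta=-15, new_sum=87+(-15)=72
Option B: A[1] -11->21, delta=32, new_sum=87+(32)=119
Option C: A[7] 7->-9, delta=-16, new_sum=87+(-16)=71
Option D: A[4] 50->-14, delta=-64, new_sum=87+(-64)=23
Option E: A[5] -14->-2, delta=12, new_sum=87+(12)=99 <-- matches target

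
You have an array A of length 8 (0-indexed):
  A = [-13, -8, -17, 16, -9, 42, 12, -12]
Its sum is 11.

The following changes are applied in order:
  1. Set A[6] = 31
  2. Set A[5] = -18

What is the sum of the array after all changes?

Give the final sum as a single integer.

Answer: -30

Derivation:
Initial sum: 11
Change 1: A[6] 12 -> 31, delta = 19, sum = 30
Change 2: A[5] 42 -> -18, delta = -60, sum = -30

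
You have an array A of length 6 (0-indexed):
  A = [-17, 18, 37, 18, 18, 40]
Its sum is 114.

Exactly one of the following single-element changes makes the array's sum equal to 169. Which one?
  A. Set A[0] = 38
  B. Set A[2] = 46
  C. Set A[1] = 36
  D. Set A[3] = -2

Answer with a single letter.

Option A: A[0] -17->38, delta=55, new_sum=114+(55)=169 <-- matches target
Option B: A[2] 37->46, delta=9, new_sum=114+(9)=123
Option C: A[1] 18->36, delta=18, new_sum=114+(18)=132
Option D: A[3] 18->-2, delta=-20, new_sum=114+(-20)=94

Answer: A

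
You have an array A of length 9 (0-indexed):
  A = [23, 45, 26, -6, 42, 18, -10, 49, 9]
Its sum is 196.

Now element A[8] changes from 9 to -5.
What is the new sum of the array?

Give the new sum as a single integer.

Old value at index 8: 9
New value at index 8: -5
Delta = -5 - 9 = -14
New sum = old_sum + delta = 196 + (-14) = 182

Answer: 182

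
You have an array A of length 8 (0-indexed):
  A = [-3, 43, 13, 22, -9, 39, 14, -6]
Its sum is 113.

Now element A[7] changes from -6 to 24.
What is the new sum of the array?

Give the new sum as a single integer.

Old value at index 7: -6
New value at index 7: 24
Delta = 24 - -6 = 30
New sum = old_sum + delta = 113 + (30) = 143

Answer: 143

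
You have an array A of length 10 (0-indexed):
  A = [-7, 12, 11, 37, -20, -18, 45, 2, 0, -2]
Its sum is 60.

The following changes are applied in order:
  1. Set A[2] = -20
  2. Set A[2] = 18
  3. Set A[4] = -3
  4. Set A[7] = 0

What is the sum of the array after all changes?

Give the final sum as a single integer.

Answer: 82

Derivation:
Initial sum: 60
Change 1: A[2] 11 -> -20, delta = -31, sum = 29
Change 2: A[2] -20 -> 18, delta = 38, sum = 67
Change 3: A[4] -20 -> -3, delta = 17, sum = 84
Change 4: A[7] 2 -> 0, delta = -2, sum = 82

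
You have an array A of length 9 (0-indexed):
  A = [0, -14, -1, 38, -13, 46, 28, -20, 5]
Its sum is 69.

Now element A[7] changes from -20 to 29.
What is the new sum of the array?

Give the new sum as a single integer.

Answer: 118

Derivation:
Old value at index 7: -20
New value at index 7: 29
Delta = 29 - -20 = 49
New sum = old_sum + delta = 69 + (49) = 118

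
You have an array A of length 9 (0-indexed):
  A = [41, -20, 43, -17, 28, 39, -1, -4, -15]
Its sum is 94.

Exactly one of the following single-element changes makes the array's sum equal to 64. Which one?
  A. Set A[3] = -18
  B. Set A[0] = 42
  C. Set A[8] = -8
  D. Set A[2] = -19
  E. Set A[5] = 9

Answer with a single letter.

Option A: A[3] -17->-18, delta=-1, new_sum=94+(-1)=93
Option B: A[0] 41->42, delta=1, new_sum=94+(1)=95
Option C: A[8] -15->-8, delta=7, new_sum=94+(7)=101
Option D: A[2] 43->-19, delta=-62, new_sum=94+(-62)=32
Option E: A[5] 39->9, delta=-30, new_sum=94+(-30)=64 <-- matches target

Answer: E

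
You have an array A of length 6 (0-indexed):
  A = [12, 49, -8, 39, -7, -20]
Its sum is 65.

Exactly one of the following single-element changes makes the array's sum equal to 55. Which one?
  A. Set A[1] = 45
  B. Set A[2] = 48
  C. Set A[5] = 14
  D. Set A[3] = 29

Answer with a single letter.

Answer: D

Derivation:
Option A: A[1] 49->45, delta=-4, new_sum=65+(-4)=61
Option B: A[2] -8->48, delta=56, new_sum=65+(56)=121
Option C: A[5] -20->14, delta=34, new_sum=65+(34)=99
Option D: A[3] 39->29, delta=-10, new_sum=65+(-10)=55 <-- matches target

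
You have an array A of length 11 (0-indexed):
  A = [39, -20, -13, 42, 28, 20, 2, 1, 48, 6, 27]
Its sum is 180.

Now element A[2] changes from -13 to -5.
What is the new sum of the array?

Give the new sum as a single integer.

Answer: 188

Derivation:
Old value at index 2: -13
New value at index 2: -5
Delta = -5 - -13 = 8
New sum = old_sum + delta = 180 + (8) = 188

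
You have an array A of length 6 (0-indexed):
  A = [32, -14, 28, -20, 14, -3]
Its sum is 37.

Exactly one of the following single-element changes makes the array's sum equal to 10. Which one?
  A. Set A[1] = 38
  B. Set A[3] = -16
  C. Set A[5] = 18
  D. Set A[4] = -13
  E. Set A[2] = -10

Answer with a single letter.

Answer: D

Derivation:
Option A: A[1] -14->38, delta=52, new_sum=37+(52)=89
Option B: A[3] -20->-16, delta=4, new_sum=37+(4)=41
Option C: A[5] -3->18, delta=21, new_sum=37+(21)=58
Option D: A[4] 14->-13, delta=-27, new_sum=37+(-27)=10 <-- matches target
Option E: A[2] 28->-10, delta=-38, new_sum=37+(-38)=-1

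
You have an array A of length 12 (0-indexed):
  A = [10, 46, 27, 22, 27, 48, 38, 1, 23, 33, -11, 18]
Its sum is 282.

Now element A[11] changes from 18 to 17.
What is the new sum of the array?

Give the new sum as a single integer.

Old value at index 11: 18
New value at index 11: 17
Delta = 17 - 18 = -1
New sum = old_sum + delta = 282 + (-1) = 281

Answer: 281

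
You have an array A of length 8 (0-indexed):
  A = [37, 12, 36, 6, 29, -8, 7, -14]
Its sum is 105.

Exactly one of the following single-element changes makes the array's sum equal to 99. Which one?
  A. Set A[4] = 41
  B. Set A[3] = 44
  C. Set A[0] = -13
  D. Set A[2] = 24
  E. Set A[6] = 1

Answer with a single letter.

Option A: A[4] 29->41, delta=12, new_sum=105+(12)=117
Option B: A[3] 6->44, delta=38, new_sum=105+(38)=143
Option C: A[0] 37->-13, delta=-50, new_sum=105+(-50)=55
Option D: A[2] 36->24, delta=-12, new_sum=105+(-12)=93
Option E: A[6] 7->1, delta=-6, new_sum=105+(-6)=99 <-- matches target

Answer: E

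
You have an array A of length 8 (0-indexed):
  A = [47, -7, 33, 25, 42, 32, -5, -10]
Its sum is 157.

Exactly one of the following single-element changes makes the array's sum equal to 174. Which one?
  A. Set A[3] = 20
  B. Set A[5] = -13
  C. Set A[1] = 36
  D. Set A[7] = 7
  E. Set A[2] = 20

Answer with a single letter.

Answer: D

Derivation:
Option A: A[3] 25->20, delta=-5, new_sum=157+(-5)=152
Option B: A[5] 32->-13, delta=-45, new_sum=157+(-45)=112
Option C: A[1] -7->36, delta=43, new_sum=157+(43)=200
Option D: A[7] -10->7, delta=17, new_sum=157+(17)=174 <-- matches target
Option E: A[2] 33->20, delta=-13, new_sum=157+(-13)=144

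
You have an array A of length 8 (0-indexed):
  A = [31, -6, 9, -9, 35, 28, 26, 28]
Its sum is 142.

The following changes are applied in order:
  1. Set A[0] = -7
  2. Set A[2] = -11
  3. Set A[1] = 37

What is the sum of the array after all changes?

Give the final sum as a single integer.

Initial sum: 142
Change 1: A[0] 31 -> -7, delta = -38, sum = 104
Change 2: A[2] 9 -> -11, delta = -20, sum = 84
Change 3: A[1] -6 -> 37, delta = 43, sum = 127

Answer: 127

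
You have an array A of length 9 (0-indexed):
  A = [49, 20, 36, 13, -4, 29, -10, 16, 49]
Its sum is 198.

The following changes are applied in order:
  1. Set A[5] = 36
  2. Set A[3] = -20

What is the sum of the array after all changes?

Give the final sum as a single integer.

Initial sum: 198
Change 1: A[5] 29 -> 36, delta = 7, sum = 205
Change 2: A[3] 13 -> -20, delta = -33, sum = 172

Answer: 172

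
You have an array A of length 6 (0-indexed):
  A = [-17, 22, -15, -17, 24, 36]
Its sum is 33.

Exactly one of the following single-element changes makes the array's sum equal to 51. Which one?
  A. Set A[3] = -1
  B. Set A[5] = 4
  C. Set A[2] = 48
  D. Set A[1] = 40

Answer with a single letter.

Option A: A[3] -17->-1, delta=16, new_sum=33+(16)=49
Option B: A[5] 36->4, delta=-32, new_sum=33+(-32)=1
Option C: A[2] -15->48, delta=63, new_sum=33+(63)=96
Option D: A[1] 22->40, delta=18, new_sum=33+(18)=51 <-- matches target

Answer: D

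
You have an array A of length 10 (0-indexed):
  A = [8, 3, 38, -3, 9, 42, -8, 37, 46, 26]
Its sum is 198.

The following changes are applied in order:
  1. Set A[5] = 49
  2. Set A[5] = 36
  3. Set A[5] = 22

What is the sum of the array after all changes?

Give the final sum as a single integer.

Initial sum: 198
Change 1: A[5] 42 -> 49, delta = 7, sum = 205
Change 2: A[5] 49 -> 36, delta = -13, sum = 192
Change 3: A[5] 36 -> 22, delta = -14, sum = 178

Answer: 178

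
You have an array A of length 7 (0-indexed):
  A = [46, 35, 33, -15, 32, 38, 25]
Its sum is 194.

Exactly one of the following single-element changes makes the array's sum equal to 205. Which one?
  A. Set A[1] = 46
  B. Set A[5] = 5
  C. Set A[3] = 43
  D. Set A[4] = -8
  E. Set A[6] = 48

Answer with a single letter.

Option A: A[1] 35->46, delta=11, new_sum=194+(11)=205 <-- matches target
Option B: A[5] 38->5, delta=-33, new_sum=194+(-33)=161
Option C: A[3] -15->43, delta=58, new_sum=194+(58)=252
Option D: A[4] 32->-8, delta=-40, new_sum=194+(-40)=154
Option E: A[6] 25->48, delta=23, new_sum=194+(23)=217

Answer: A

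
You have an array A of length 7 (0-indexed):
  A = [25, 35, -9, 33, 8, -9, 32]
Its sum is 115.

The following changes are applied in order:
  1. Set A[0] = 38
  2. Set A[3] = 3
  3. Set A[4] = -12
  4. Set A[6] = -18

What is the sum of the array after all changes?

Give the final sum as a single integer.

Initial sum: 115
Change 1: A[0] 25 -> 38, delta = 13, sum = 128
Change 2: A[3] 33 -> 3, delta = -30, sum = 98
Change 3: A[4] 8 -> -12, delta = -20, sum = 78
Change 4: A[6] 32 -> -18, delta = -50, sum = 28

Answer: 28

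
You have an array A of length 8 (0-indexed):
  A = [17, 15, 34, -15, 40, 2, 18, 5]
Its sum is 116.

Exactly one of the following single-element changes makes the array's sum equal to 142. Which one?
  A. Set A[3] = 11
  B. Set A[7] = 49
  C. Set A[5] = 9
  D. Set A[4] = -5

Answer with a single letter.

Option A: A[3] -15->11, delta=26, new_sum=116+(26)=142 <-- matches target
Option B: A[7] 5->49, delta=44, new_sum=116+(44)=160
Option C: A[5] 2->9, delta=7, new_sum=116+(7)=123
Option D: A[4] 40->-5, delta=-45, new_sum=116+(-45)=71

Answer: A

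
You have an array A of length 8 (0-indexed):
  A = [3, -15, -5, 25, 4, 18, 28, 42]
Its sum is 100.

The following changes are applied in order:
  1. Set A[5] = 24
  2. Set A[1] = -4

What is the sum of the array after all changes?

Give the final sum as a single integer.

Answer: 117

Derivation:
Initial sum: 100
Change 1: A[5] 18 -> 24, delta = 6, sum = 106
Change 2: A[1] -15 -> -4, delta = 11, sum = 117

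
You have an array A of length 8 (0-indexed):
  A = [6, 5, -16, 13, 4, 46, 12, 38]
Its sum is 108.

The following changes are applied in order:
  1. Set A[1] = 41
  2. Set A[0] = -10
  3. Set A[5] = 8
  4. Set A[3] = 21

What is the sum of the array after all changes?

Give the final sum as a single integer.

Answer: 98

Derivation:
Initial sum: 108
Change 1: A[1] 5 -> 41, delta = 36, sum = 144
Change 2: A[0] 6 -> -10, delta = -16, sum = 128
Change 3: A[5] 46 -> 8, delta = -38, sum = 90
Change 4: A[3] 13 -> 21, delta = 8, sum = 98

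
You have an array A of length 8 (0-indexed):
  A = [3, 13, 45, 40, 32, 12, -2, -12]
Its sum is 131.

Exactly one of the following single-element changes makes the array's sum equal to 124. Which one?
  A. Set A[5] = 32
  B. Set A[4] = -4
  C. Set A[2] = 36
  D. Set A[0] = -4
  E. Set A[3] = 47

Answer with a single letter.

Answer: D

Derivation:
Option A: A[5] 12->32, delta=20, new_sum=131+(20)=151
Option B: A[4] 32->-4, delta=-36, new_sum=131+(-36)=95
Option C: A[2] 45->36, delta=-9, new_sum=131+(-9)=122
Option D: A[0] 3->-4, delta=-7, new_sum=131+(-7)=124 <-- matches target
Option E: A[3] 40->47, delta=7, new_sum=131+(7)=138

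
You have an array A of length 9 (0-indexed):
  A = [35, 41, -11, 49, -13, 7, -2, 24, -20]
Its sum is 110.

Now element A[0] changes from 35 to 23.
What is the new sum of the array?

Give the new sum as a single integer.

Answer: 98

Derivation:
Old value at index 0: 35
New value at index 0: 23
Delta = 23 - 35 = -12
New sum = old_sum + delta = 110 + (-12) = 98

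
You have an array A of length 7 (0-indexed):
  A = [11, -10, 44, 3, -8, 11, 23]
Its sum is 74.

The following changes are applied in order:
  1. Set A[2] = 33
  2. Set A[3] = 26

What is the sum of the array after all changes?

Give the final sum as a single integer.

Answer: 86

Derivation:
Initial sum: 74
Change 1: A[2] 44 -> 33, delta = -11, sum = 63
Change 2: A[3] 3 -> 26, delta = 23, sum = 86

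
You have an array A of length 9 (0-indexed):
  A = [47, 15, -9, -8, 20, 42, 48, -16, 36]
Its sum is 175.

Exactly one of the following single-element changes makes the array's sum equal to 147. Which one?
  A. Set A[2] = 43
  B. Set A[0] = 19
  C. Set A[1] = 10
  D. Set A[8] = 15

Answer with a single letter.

Option A: A[2] -9->43, delta=52, new_sum=175+(52)=227
Option B: A[0] 47->19, delta=-28, new_sum=175+(-28)=147 <-- matches target
Option C: A[1] 15->10, delta=-5, new_sum=175+(-5)=170
Option D: A[8] 36->15, delta=-21, new_sum=175+(-21)=154

Answer: B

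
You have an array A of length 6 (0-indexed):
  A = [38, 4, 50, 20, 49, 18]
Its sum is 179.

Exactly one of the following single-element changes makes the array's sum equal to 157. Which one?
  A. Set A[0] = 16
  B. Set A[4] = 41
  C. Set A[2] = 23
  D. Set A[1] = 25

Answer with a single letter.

Option A: A[0] 38->16, delta=-22, new_sum=179+(-22)=157 <-- matches target
Option B: A[4] 49->41, delta=-8, new_sum=179+(-8)=171
Option C: A[2] 50->23, delta=-27, new_sum=179+(-27)=152
Option D: A[1] 4->25, delta=21, new_sum=179+(21)=200

Answer: A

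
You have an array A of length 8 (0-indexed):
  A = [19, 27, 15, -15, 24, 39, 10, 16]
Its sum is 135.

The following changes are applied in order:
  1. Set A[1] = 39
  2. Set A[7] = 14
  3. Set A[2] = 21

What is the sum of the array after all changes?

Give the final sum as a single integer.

Answer: 151

Derivation:
Initial sum: 135
Change 1: A[1] 27 -> 39, delta = 12, sum = 147
Change 2: A[7] 16 -> 14, delta = -2, sum = 145
Change 3: A[2] 15 -> 21, delta = 6, sum = 151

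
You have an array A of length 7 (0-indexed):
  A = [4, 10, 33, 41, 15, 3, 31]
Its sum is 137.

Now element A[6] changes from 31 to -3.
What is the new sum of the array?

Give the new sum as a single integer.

Answer: 103

Derivation:
Old value at index 6: 31
New value at index 6: -3
Delta = -3 - 31 = -34
New sum = old_sum + delta = 137 + (-34) = 103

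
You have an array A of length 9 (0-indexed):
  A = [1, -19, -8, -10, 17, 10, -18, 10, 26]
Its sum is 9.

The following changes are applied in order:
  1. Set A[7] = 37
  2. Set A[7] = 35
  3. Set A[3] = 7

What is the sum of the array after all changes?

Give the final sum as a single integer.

Answer: 51

Derivation:
Initial sum: 9
Change 1: A[7] 10 -> 37, delta = 27, sum = 36
Change 2: A[7] 37 -> 35, delta = -2, sum = 34
Change 3: A[3] -10 -> 7, delta = 17, sum = 51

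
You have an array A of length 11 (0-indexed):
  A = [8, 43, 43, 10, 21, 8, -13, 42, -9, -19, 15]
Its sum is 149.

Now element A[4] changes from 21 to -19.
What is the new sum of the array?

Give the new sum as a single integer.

Answer: 109

Derivation:
Old value at index 4: 21
New value at index 4: -19
Delta = -19 - 21 = -40
New sum = old_sum + delta = 149 + (-40) = 109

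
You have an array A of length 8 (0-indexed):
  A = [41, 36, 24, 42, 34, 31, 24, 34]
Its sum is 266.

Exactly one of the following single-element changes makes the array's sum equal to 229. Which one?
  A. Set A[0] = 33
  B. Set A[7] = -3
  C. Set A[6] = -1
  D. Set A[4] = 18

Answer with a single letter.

Answer: B

Derivation:
Option A: A[0] 41->33, delta=-8, new_sum=266+(-8)=258
Option B: A[7] 34->-3, delta=-37, new_sum=266+(-37)=229 <-- matches target
Option C: A[6] 24->-1, delta=-25, new_sum=266+(-25)=241
Option D: A[4] 34->18, delta=-16, new_sum=266+(-16)=250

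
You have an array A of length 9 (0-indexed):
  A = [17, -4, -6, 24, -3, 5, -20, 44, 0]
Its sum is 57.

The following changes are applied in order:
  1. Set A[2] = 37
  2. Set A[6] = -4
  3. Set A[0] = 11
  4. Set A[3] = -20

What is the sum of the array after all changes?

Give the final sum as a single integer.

Initial sum: 57
Change 1: A[2] -6 -> 37, delta = 43, sum = 100
Change 2: A[6] -20 -> -4, delta = 16, sum = 116
Change 3: A[0] 17 -> 11, delta = -6, sum = 110
Change 4: A[3] 24 -> -20, delta = -44, sum = 66

Answer: 66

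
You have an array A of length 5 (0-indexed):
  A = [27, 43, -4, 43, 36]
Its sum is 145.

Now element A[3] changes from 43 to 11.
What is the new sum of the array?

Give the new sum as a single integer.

Answer: 113

Derivation:
Old value at index 3: 43
New value at index 3: 11
Delta = 11 - 43 = -32
New sum = old_sum + delta = 145 + (-32) = 113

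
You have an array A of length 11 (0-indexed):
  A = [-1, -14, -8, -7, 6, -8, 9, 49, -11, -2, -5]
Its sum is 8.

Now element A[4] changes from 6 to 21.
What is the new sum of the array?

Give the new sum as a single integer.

Old value at index 4: 6
New value at index 4: 21
Delta = 21 - 6 = 15
New sum = old_sum + delta = 8 + (15) = 23

Answer: 23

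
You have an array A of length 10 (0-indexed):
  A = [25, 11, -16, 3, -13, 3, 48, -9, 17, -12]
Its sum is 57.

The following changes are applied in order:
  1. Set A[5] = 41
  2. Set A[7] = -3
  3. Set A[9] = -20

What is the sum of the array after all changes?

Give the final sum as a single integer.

Initial sum: 57
Change 1: A[5] 3 -> 41, delta = 38, sum = 95
Change 2: A[7] -9 -> -3, delta = 6, sum = 101
Change 3: A[9] -12 -> -20, delta = -8, sum = 93

Answer: 93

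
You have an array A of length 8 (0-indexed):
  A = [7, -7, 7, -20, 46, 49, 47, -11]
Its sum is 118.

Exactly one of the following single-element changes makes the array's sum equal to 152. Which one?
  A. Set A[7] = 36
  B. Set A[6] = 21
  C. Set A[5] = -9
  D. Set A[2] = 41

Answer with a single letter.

Answer: D

Derivation:
Option A: A[7] -11->36, delta=47, new_sum=118+(47)=165
Option B: A[6] 47->21, delta=-26, new_sum=118+(-26)=92
Option C: A[5] 49->-9, delta=-58, new_sum=118+(-58)=60
Option D: A[2] 7->41, delta=34, new_sum=118+(34)=152 <-- matches target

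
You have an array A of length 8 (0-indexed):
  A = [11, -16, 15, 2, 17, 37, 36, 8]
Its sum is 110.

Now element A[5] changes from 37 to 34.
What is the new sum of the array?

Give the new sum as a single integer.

Answer: 107

Derivation:
Old value at index 5: 37
New value at index 5: 34
Delta = 34 - 37 = -3
New sum = old_sum + delta = 110 + (-3) = 107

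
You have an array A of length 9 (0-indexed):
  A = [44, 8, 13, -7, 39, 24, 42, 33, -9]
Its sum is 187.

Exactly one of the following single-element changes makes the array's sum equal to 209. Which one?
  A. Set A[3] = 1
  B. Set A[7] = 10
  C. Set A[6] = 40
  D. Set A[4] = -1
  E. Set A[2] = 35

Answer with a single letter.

Option A: A[3] -7->1, delta=8, new_sum=187+(8)=195
Option B: A[7] 33->10, delta=-23, new_sum=187+(-23)=164
Option C: A[6] 42->40, delta=-2, new_sum=187+(-2)=185
Option D: A[4] 39->-1, delta=-40, new_sum=187+(-40)=147
Option E: A[2] 13->35, delta=22, new_sum=187+(22)=209 <-- matches target

Answer: E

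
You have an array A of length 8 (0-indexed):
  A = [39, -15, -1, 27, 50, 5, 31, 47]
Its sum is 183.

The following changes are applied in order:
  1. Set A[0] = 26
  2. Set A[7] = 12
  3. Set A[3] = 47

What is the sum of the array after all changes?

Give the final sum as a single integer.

Initial sum: 183
Change 1: A[0] 39 -> 26, delta = -13, sum = 170
Change 2: A[7] 47 -> 12, delta = -35, sum = 135
Change 3: A[3] 27 -> 47, delta = 20, sum = 155

Answer: 155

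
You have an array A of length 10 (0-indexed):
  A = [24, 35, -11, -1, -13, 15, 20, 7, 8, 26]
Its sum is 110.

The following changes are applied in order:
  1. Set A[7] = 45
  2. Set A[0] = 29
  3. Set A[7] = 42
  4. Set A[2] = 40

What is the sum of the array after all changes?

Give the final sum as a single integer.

Initial sum: 110
Change 1: A[7] 7 -> 45, delta = 38, sum = 148
Change 2: A[0] 24 -> 29, delta = 5, sum = 153
Change 3: A[7] 45 -> 42, delta = -3, sum = 150
Change 4: A[2] -11 -> 40, delta = 51, sum = 201

Answer: 201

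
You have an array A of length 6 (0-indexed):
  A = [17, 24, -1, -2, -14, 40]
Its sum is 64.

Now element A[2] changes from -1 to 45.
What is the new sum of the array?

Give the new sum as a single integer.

Old value at index 2: -1
New value at index 2: 45
Delta = 45 - -1 = 46
New sum = old_sum + delta = 64 + (46) = 110

Answer: 110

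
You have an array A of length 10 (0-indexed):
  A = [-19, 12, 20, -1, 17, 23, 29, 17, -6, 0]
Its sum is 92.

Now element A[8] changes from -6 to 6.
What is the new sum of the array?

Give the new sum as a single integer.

Answer: 104

Derivation:
Old value at index 8: -6
New value at index 8: 6
Delta = 6 - -6 = 12
New sum = old_sum + delta = 92 + (12) = 104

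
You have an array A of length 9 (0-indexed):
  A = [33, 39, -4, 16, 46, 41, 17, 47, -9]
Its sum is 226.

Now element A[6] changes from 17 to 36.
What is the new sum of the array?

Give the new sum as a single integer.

Answer: 245

Derivation:
Old value at index 6: 17
New value at index 6: 36
Delta = 36 - 17 = 19
New sum = old_sum + delta = 226 + (19) = 245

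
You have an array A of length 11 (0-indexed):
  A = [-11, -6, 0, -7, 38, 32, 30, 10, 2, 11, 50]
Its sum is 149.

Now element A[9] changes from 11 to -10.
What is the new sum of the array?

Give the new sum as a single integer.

Old value at index 9: 11
New value at index 9: -10
Delta = -10 - 11 = -21
New sum = old_sum + delta = 149 + (-21) = 128

Answer: 128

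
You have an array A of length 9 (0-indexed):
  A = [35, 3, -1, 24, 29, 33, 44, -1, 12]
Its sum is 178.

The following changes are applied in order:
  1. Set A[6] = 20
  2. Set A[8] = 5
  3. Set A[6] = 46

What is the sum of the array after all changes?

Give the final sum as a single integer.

Answer: 173

Derivation:
Initial sum: 178
Change 1: A[6] 44 -> 20, delta = -24, sum = 154
Change 2: A[8] 12 -> 5, delta = -7, sum = 147
Change 3: A[6] 20 -> 46, delta = 26, sum = 173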